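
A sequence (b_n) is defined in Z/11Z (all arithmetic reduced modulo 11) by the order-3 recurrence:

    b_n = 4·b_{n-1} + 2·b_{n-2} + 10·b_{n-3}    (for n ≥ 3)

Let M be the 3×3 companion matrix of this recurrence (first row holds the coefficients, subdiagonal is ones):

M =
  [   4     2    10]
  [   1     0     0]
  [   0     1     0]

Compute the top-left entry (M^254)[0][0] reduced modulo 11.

(M^254)[0][0] is the top entry after applying M 254 times to the unit state (1, 0, 0). Equivalently it is h_{256} for the auxiliary sequence (h_n) obeying the same recurrence with h_2 = 1 and h_i = 0 for 0 ≤ i < 2:
h_3 = 4·1 + 2·0 + 10·0 = 4
h_4 = 4·4 + 2·1 + 10·0 = 7
h_5 = 4·7 + 2·4 + 10·1 = 2
h_6 = 4·2 + 2·7 + 10·4 = 7
h_7 = 4·7 + 2·2 + 10·7 = 3
h_8 = 4·3 + 2·7 + 10·2 = 2
h_9 = 4·2 + 2·3 + 10·7 = 7
h_10 = 4·7 + 2·2 + 10·3 = 7
h_11 = 4·7 + 2·7 + 10·2 = 7
h_12 = 4·7 + 2·7 + 10·7 = 2
h_13 = 4·2 + 2·7 + 10·7 = 4
h_14 = 4·4 + 2·2 + 10·7 = 2
h_15 = 4·2 + 2·4 + 10·2 = 3
h_16 = 4·3 + 2·2 + 10·4 = 1
h_17 = 4·1 + 2·3 + 10·2 = 8
h_18 = 4·8 + 2·1 + 10·3 = 9
h_19 = 4·9 + 2·8 + 10·1 = 7
h_20 = 4·7 + 2·9 + 10·8 = 5
h_21 = 4·5 + 2·7 + 10·9 = 3
h_22 = 4·3 + 2·5 + 10·7 = 4
h_23 = 4·4 + 2·3 + 10·5 = 6
h_24 = 4·6 + 2·4 + 10·3 = 7
h_25 = 4·7 + 2·6 + 10·4 = 3
h_26 = 4·3 + 2·7 + 10·6 = 9
h_27 = 4·9 + 2·3 + 10·7 = 2
h_28 = 4·2 + 2·9 + 10·3 = 1
h_29 = 4·1 + 2·2 + 10·9 = 10
h_30 = 4·10 + 2·1 + 10·2 = 7
h_31 = 4·7 + 2·10 + 10·1 = 3
h_32 = 4·3 + 2·7 + 10·10 = 5
h_33 = 4·5 + 2·3 + 10·7 = 8
h_34 = 4·8 + 2·5 + 10·3 = 6
h_35 = 4·6 + 2·8 + 10·5 = 2
h_36 = 4·2 + 2·6 + 10·8 = 1
h_37 = 4·1 + 2·2 + 10·6 = 2
h_38 = 4·2 + 2·1 + 10·2 = 8
h_39 = 4·8 + 2·2 + 10·1 = 2
h_40 = 4·2 + 2·8 + 10·2 = 0
h_41 = 4·0 + 2·2 + 10·8 = 7
h_42 = 4·7 + 2·0 + 10·2 = 4
h_43 = 4·4 + 2·7 + 10·0 = 8
h_44 = 4·8 + 2·4 + 10·7 = 0
h_45 = 4·0 + 2·8 + 10·4 = 1
h_46 = 4·1 + 2·0 + 10·8 = 7
h_47 = 4·7 + 2·1 + 10·0 = 8
h_48 = 4·8 + 2·7 + 10·1 = 1
h_49 = 4·1 + 2·8 + 10·7 = 2
h_50 = 4·2 + 2·1 + 10·8 = 2
h_51 = 4·2 + 2·2 + 10·1 = 0
h_52 = 4·0 + 2·2 + 10·2 = 2
h_53 = 4·2 + 2·0 + 10·2 = 6
h_54 = 4·6 + 2·2 + 10·0 = 6
h_55 = 4·6 + 2·6 + 10·2 = 1
h_56 = 4·1 + 2·6 + 10·6 = 10
h_57 = 4·10 + 2·1 + 10·6 = 3
h_58 = 4·3 + 2·10 + 10·1 = 9
h_59 = 4·9 + 2·3 + 10·10 = 10
h_60 = 4·10 + 2·9 + 10·3 = 0
h_61 = 4·0 + 2·10 + 10·9 = 0
h_62 = 4·0 + 2·0 + 10·10 = 1
(h_60, h_61, h_62) = (0, 0, 1) = (h_0, h_1, h_2), so the sequence has period 60.
256 ≡ 16 (mod 60), hence h_256 = h_16 = 1.

1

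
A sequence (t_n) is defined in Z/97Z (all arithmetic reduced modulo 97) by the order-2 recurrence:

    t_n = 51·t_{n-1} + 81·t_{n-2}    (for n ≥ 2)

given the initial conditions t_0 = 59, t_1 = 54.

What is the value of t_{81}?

t_2 = 51·54 + 81·59 = 64
t_3 = 51·64 + 81·54 = 72
t_4 = 51·72 + 81·64 = 29
t_5 = 51·29 + 81·72 = 36
t_6 = 51·36 + 81·29 = 14
t_7 = 51·14 + 81·36 = 41
t_8 = 51·41 + 81·14 = 24
t_9 = 51·24 + 81·41 = 83
t_10 = 51·83 + 81·24 = 66
t_11 = 51·66 + 81·83 = 1
t_12 = 51·1 + 81·66 = 62
t_13 = 51·62 + 81·1 = 42
t_14 = 51·42 + 81·62 = 83
t_15 = 51·83 + 81·42 = 69
t_16 = 51·69 + 81·83 = 57
t_17 = 51·57 + 81·69 = 57
t_18 = 51·57 + 81·57 = 55
t_19 = 51·55 + 81·57 = 50
t_20 = 51·50 + 81·55 = 21
t_21 = 51·21 + 81·50 = 77
t_22 = 51·77 + 81·21 = 2
t_23 = 51·2 + 81·77 = 34
t_24 = 51·34 + 81·2 = 53
t_25 = 51·53 + 81·34 = 25
t_26 = 51·25 + 81·53 = 39
t_27 = 51·39 + 81·25 = 37
t_28 = 51·37 + 81·39 = 2
t_29 = 51·2 + 81·37 = 92
t_30 = 51·92 + 81·2 = 4
t_31 = 51·4 + 81·92 = 90
t_32 = 51·90 + 81·4 = 64
t_33 = 51·64 + 81·90 = 78
t_34 = 51·78 + 81·64 = 44
t_35 = 51·44 + 81·78 = 26
t_36 = 51·26 + 81·44 = 40
t_37 = 51·40 + 81·26 = 72
t_38 = 51·72 + 81·40 = 25
t_39 = 51·25 + 81·72 = 26
t_40 = 51·26 + 81·25 = 53
t_41 = 51·53 + 81·26 = 56
t_42 = 51·56 + 81·53 = 68
t_43 = 51·68 + 81·56 = 50
t_44 = 51·50 + 81·68 = 7
t_45 = 51·7 + 81·50 = 42
t_46 = 51·42 + 81·7 = 90
t_47 = 51·90 + 81·42 = 38
t_48 = 51·38 + 81·90 = 13
t_49 = 51·13 + 81·38 = 55
t_50 = 51·55 + 81·13 = 75
t_51 = 51·75 + 81·55 = 35
t_52 = 51·35 + 81·75 = 3
t_53 = 51·3 + 81·35 = 78
t_54 = 51·78 + 81·3 = 50
t_55 = 51·50 + 81·78 = 41
t_56 = 51·41 + 81·50 = 30
t_57 = 51·30 + 81·41 = 1
t_58 = 51·1 + 81·30 = 56
t_59 = 51·56 + 81·1 = 27
t_60 = 51·27 + 81·56 = 93
t_61 = 51·93 + 81·27 = 43
t_62 = 51·43 + 81·93 = 26
t_63 = 51·26 + 81·43 = 56
t_64 = 51·56 + 81·26 = 15
t_65 = 51·15 + 81·56 = 63
t_66 = 51·63 + 81·15 = 63
t_67 = 51·63 + 81·63 = 71
t_68 = 51·71 + 81·63 = 91
t_69 = 51·91 + 81·71 = 13
t_70 = 51·13 + 81·91 = 80
t_71 = 51·80 + 81·13 = 89
t_72 = 51·89 + 81·80 = 58
t_73 = 51·58 + 81·89 = 79
t_74 = 51·79 + 81·58 = 94
t_75 = 51·94 + 81·79 = 38
t_76 = 51·38 + 81·94 = 46
t_77 = 51·46 + 81·38 = 89
t_78 = 51·89 + 81·46 = 20
t_79 = 51·20 + 81·89 = 81
t_80 = 51·81 + 81·20 = 28
t_81 = 51·28 + 81·81 = 35

35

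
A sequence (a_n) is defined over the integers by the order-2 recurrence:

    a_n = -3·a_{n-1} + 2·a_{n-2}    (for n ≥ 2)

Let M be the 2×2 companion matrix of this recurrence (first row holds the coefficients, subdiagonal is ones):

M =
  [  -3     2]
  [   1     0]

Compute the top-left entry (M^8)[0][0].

(M^8)[0][0] is the top entry after applying M 8 times to the unit state (1, 0). Equivalently it is h_{9} for the auxiliary sequence (h_n) obeying the same recurrence with h_1 = 1 and h_i = 0 for 0 ≤ i < 1:
h_2 = -3·1 + 2·0 = -3
h_3 = -3·-3 + 2·1 = 11
h_4 = -3·11 + 2·-3 = -39
h_5 = -3·-39 + 2·11 = 139
h_6 = -3·139 + 2·-39 = -495
h_7 = -3·-495 + 2·139 = 1763
h_8 = -3·1763 + 2·-495 = -6279
h_9 = -3·-6279 + 2·1763 = 22363

22363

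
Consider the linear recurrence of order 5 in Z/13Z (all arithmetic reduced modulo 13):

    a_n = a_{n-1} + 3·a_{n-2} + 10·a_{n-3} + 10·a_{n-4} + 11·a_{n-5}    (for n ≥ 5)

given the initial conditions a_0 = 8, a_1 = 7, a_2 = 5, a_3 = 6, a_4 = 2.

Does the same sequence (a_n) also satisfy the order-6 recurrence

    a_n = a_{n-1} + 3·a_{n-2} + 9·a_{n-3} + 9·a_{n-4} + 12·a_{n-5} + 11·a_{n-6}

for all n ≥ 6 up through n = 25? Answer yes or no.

Terms a_0..a_25: 8, 7, 5, 6, 2, 7, 5, 5, 7, 8, 11, 2, 6, 6, 8, 6, 3, 6, 0, 1, 1, 6, 7, 6, 4, 7
n=6: candidate gives 11, actual a_6 = 5 ✗

no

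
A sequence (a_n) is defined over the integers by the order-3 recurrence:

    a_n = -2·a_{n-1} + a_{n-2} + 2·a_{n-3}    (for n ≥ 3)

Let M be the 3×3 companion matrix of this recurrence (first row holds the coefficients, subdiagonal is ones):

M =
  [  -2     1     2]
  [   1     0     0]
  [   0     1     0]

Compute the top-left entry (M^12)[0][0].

5461

(M^12)[0][0] is the top entry after applying M 12 times to the unit state (1, 0, 0). Equivalently it is h_{14} for the auxiliary sequence (h_n) obeying the same recurrence with h_2 = 1 and h_i = 0 for 0 ≤ i < 2:
h_3 = -2·1 + 1·0 + 2·0 = -2
h_4 = -2·-2 + 1·1 + 2·0 = 5
h_5 = -2·5 + 1·-2 + 2·1 = -10
h_6 = -2·-10 + 1·5 + 2·-2 = 21
h_7 = -2·21 + 1·-10 + 2·5 = -42
h_8 = -2·-42 + 1·21 + 2·-10 = 85
h_9 = -2·85 + 1·-42 + 2·21 = -170
h_10 = -2·-170 + 1·85 + 2·-42 = 341
h_11 = -2·341 + 1·-170 + 2·85 = -682
h_12 = -2·-682 + 1·341 + 2·-170 = 1365
h_13 = -2·1365 + 1·-682 + 2·341 = -2730
h_14 = -2·-2730 + 1·1365 + 2·-682 = 5461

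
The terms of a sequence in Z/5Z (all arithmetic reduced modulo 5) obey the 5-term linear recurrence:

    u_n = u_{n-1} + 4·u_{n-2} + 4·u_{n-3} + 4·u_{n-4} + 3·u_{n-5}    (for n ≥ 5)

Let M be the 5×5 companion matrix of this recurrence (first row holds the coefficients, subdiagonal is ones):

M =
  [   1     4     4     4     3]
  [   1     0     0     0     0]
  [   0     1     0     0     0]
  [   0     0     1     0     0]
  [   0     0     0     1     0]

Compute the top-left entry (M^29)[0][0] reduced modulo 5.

0

(M^29)[0][0] is the top entry after applying M 29 times to the unit state (1, 0, 0, 0, 0). Equivalently it is h_{33} for the auxiliary sequence (h_n) obeying the same recurrence with h_4 = 1 and h_i = 0 for 0 ≤ i < 4:
h_5 = 1·1 + 4·0 + 4·0 + 4·0 + 3·0 = 1
h_6 = 1·1 + 4·1 + 4·0 + 4·0 + 3·0 = 0
h_7 = 1·0 + 4·1 + 4·1 + 4·0 + 3·0 = 3
h_8 = 1·3 + 4·0 + 4·1 + 4·1 + 3·0 = 1
h_9 = 1·1 + 4·3 + 4·0 + 4·1 + 3·1 = 0
h_10 = 1·0 + 4·1 + 4·3 + 4·0 + 3·1 = 4
h_11 = 1·4 + 4·0 + 4·1 + 4·3 + 3·0 = 0
h_12 = 1·0 + 4·4 + 4·0 + 4·1 + 3·3 = 4
h_13 = 1·4 + 4·0 + 4·4 + 4·0 + 3·1 = 3
h_14 = 1·3 + 4·4 + 4·0 + 4·4 + 3·0 = 0
h_15 = 1·0 + 4·3 + 4·4 + 4·0 + 3·4 = 0
h_16 = 1·0 + 4·0 + 4·3 + 4·4 + 3·0 = 3
h_17 = 1·3 + 4·0 + 4·0 + 4·3 + 3·4 = 2
h_18 = 1·2 + 4·3 + 4·0 + 4·0 + 3·3 = 3
h_19 = 1·3 + 4·2 + 4·3 + 4·0 + 3·0 = 3
h_20 = 1·3 + 4·3 + 4·2 + 4·3 + 3·0 = 0
h_21 = 1·0 + 4·3 + 4·3 + 4·2 + 3·3 = 1
h_22 = 1·1 + 4·0 + 4·3 + 4·3 + 3·2 = 1
h_23 = 1·1 + 4·1 + 4·0 + 4·3 + 3·3 = 1
h_24 = 1·1 + 4·1 + 4·1 + 4·0 + 3·3 = 3
h_25 = 1·3 + 4·1 + 4·1 + 4·1 + 3·0 = 0
h_26 = 1·0 + 4·3 + 4·1 + 4·1 + 3·1 = 3
h_27 = 1·3 + 4·0 + 4·3 + 4·1 + 3·1 = 2
h_28 = 1·2 + 4·3 + 4·0 + 4·3 + 3·1 = 4
h_29 = 1·4 + 4·2 + 4·3 + 4·0 + 3·3 = 3
h_30 = 1·3 + 4·4 + 4·2 + 4·3 + 3·0 = 4
h_31 = 1·4 + 4·3 + 4·4 + 4·2 + 3·3 = 4
h_32 = 1·4 + 4·4 + 4·3 + 4·4 + 3·2 = 4
h_33 = 1·4 + 4·4 + 4·4 + 4·3 + 3·4 = 0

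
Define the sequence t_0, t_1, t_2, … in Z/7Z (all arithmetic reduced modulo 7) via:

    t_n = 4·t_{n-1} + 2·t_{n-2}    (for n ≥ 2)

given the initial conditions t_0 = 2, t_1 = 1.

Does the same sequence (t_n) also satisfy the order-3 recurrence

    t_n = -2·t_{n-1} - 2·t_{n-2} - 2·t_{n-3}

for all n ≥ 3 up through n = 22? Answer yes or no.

Terms t_0..t_22: 2, 1, 1, 6, 5, 4, 5, 0, 3, 5, 5, 2, 4, 6, 4, 0, 1, 4, 4, 3, 6, 2, 6
n=3: candidate gives 6, actual t_3 = 6 ✓
n=4: candidate gives 5, actual t_4 = 5 ✓
n=5: candidate gives 4, actual t_5 = 4 ✓
n=6: candidate gives 5, actual t_6 = 5 ✓
n=7: candidate gives 0, actual t_7 = 0 ✓
n=8: candidate gives 3, actual t_8 = 3 ✓
n=9: candidate gives 5, actual t_9 = 5 ✓
n=10: candidate gives 5, actual t_10 = 5 ✓
n=11: candidate gives 2, actual t_11 = 2 ✓
n=12: candidate gives 4, actual t_12 = 4 ✓
n=13: candidate gives 6, actual t_13 = 6 ✓
n=14: candidate gives 4, actual t_14 = 4 ✓
n=15: candidate gives 0, actual t_15 = 0 ✓
n=16: candidate gives 1, actual t_16 = 1 ✓
n=17: candidate gives 4, actual t_17 = 4 ✓
n=18: candidate gives 4, actual t_18 = 4 ✓
n=19: candidate gives 3, actual t_19 = 3 ✓
n=20: candidate gives 6, actual t_20 = 6 ✓
n=21: candidate gives 2, actual t_21 = 2 ✓
n=22: candidate gives 6, actual t_22 = 6 ✓

yes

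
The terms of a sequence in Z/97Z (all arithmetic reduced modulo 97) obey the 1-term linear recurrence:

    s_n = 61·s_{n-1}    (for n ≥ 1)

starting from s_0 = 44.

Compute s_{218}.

s_1 = 61·44 = 65
s_2 = 61·65 = 85
s_3 = 61·85 = 44
(s_3) = (44) = (s_0), so the sequence has period 3.
218 ≡ 2 (mod 3), hence s_218 = s_2 = 85.

85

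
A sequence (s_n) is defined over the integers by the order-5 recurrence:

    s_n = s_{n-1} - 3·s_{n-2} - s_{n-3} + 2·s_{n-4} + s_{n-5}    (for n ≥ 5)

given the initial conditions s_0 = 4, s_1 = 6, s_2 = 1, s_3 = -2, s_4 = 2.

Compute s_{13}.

-4071

s_5 = 1·2 + -3·-2 + -1·1 + 2·6 + 1·4 = 23
s_6 = 1·23 + -3·2 + -1·-2 + 2·1 + 1·6 = 27
s_7 = 1·27 + -3·23 + -1·2 + 2·-2 + 1·1 = -47
s_8 = 1·-47 + -3·27 + -1·23 + 2·2 + 1·-2 = -149
s_9 = 1·-149 + -3·-47 + -1·27 + 2·23 + 1·2 = 13
s_10 = 1·13 + -3·-149 + -1·-47 + 2·27 + 1·23 = 584
s_11 = 1·584 + -3·13 + -1·-149 + 2·-47 + 1·27 = 627
s_12 = 1·627 + -3·584 + -1·13 + 2·-149 + 1·-47 = -1483
s_13 = 1·-1483 + -3·627 + -1·584 + 2·13 + 1·-149 = -4071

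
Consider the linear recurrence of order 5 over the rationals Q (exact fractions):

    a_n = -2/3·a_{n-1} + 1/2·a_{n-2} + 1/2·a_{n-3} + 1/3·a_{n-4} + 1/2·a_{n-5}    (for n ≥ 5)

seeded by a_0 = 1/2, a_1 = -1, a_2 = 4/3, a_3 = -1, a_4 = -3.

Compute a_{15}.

a_5 = -2/3·-3 + 1/2·-1 + 1/2·4/3 + 1/3·-1 + 1/2·1/2 = 25/12
a_6 = -2/3·25/12 + 1/2·-3 + 1/2·-1 + 1/3·4/3 + 1/2·-1 = -31/9
a_7 = -2/3·-31/9 + 1/2·25/12 + 1/2·-3 + 1/3·-1 + 1/2·4/3 = 469/216
a_8 = -2/3·469/216 + 1/2·-31/9 + 1/2·25/12 + 1/3·-3 + 1/2·-1 = -2351/648
a_9 = -2/3·-2351/648 + 1/2·469/216 + 1/2·-31/9 + 1/3·25/12 + 1/2·-3 = 3797/3888
a_10 = -2/3·3797/3888 + 1/2·-2351/648 + 1/2·469/216 + 1/3·-31/9 + 1/2·25/12 = -4333/2916
a_11 = -2/3·-4333/2916 + 1/2·3797/3888 + 1/2·-2351/648 + 1/3·469/216 + 1/2·-31/9 = -93329/69984
a_12 = -2/3·-93329/69984 + 1/2·-4333/2916 + 1/2·3797/3888 + 1/3·-2351/648 + 1/2·469/216 = 107215/209952
a_13 = -2/3·107215/209952 + 1/2·-93329/69984 + 1/2·-4333/2916 + 1/3·3797/3888 + 1/2·-2351/648 = -4079845/1259712
a_14 = -2/3·-4079845/1259712 + 1/2·107215/209952 + 1/2·-93329/69984 + 1/3·-4333/2916 + 1/2·3797/3888 = 1644557/944784
a_15 = -2/3·1644557/944784 + 1/2·-4079845/1259712 + 1/2·107215/209952 + 1/3·-93329/69984 + 1/2·-4333/2916 = -84168143/22674816

-84168143/22674816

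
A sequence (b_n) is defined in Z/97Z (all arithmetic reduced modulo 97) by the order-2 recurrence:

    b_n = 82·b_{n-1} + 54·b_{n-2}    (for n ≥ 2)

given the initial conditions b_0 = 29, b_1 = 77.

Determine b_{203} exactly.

b_2 = 82·77 + 54·29 = 23
b_3 = 82·23 + 54·77 = 30
b_4 = 82·30 + 54·23 = 16
b_5 = 82·16 + 54·30 = 22
b_6 = 82·22 + 54·16 = 49
b_7 = 82·49 + 54·22 = 65
b_8 = 82·65 + 54·49 = 22
b_9 = 82·22 + 54·65 = 76
b_10 = 82·76 + 54·22 = 48
b_11 = 82·48 + 54·76 = 86
b_12 = 82·86 + 54·48 = 41
b_13 = 82·41 + 54·86 = 52
b_14 = 82·52 + 54·41 = 76
b_15 = 82·76 + 54·52 = 19
b_16 = 82·19 + 54·76 = 36
b_17 = 82·36 + 54·19 = 1
b_18 = 82·1 + 54·36 = 86
b_19 = 82·86 + 54·1 = 25
b_20 = 82·25 + 54·86 = 1
b_21 = 82·1 + 54·25 = 74
b_22 = 82·74 + 54·1 = 11
b_23 = 82·11 + 54·74 = 48
b_24 = 82·48 + 54·11 = 68
b_25 = 82·68 + 54·48 = 20
b_26 = 82·20 + 54·68 = 74
b_27 = 82·74 + 54·20 = 67
b_28 = 82·67 + 54·74 = 81
b_29 = 82·81 + 54·67 = 75
b_30 = 82·75 + 54·81 = 48
b_31 = 82·48 + 54·75 = 32
b_32 = 82·32 + 54·48 = 75
b_33 = 82·75 + 54·32 = 21
b_34 = 82·21 + 54·75 = 49
b_35 = 82·49 + 54·21 = 11
b_36 = 82·11 + 54·49 = 56
b_37 = 82·56 + 54·11 = 45
b_38 = 82·45 + 54·56 = 21
b_39 = 82·21 + 54·45 = 78
b_40 = 82·78 + 54·21 = 61
b_41 = 82·61 + 54·78 = 96
b_42 = 82·96 + 54·61 = 11
b_43 = 82·11 + 54·96 = 72
b_44 = 82·72 + 54·11 = 96
b_45 = 82·96 + 54·72 = 23
b_46 = 82·23 + 54·96 = 86
b_47 = 82·86 + 54·23 = 49
b_48 = 82·49 + 54·86 = 29
b_49 = 82·29 + 54·49 = 77
(b_48, b_49) = (29, 77) = (b_0, b_1), so the sequence has period 48.
203 ≡ 11 (mod 48), hence b_203 = b_11 = 86.

86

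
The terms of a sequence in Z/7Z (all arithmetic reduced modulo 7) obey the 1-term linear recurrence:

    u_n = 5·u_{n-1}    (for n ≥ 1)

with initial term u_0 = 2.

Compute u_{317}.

6

u_1 = 5·2 = 3
u_2 = 5·3 = 1
u_3 = 5·1 = 5
u_4 = 5·5 = 4
u_5 = 5·4 = 6
u_6 = 5·6 = 2
(u_6) = (2) = (u_0), so the sequence has period 6.
317 ≡ 5 (mod 6), hence u_317 = u_5 = 6.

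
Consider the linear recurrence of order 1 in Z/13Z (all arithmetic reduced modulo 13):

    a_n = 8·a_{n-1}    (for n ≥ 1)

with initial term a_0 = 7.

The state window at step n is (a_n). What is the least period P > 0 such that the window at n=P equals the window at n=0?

n=0: window = (7)
n=1: window = (4)
n=2: window = (6)
n=3: window = (9)
n=4: window = (7)
window at n=4 equals window at n=0 → period = 4

4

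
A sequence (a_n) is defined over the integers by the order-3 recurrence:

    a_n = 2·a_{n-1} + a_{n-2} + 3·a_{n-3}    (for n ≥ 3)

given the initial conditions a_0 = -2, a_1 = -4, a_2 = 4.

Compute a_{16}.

-1247892

a_3 = 2·4 + 1·-4 + 3·-2 = -2
a_4 = 2·-2 + 1·4 + 3·-4 = -12
a_5 = 2·-12 + 1·-2 + 3·4 = -14
a_6 = 2·-14 + 1·-12 + 3·-2 = -46
a_7 = 2·-46 + 1·-14 + 3·-12 = -142
a_8 = 2·-142 + 1·-46 + 3·-14 = -372
a_9 = 2·-372 + 1·-142 + 3·-46 = -1024
a_10 = 2·-1024 + 1·-372 + 3·-142 = -2846
a_11 = 2·-2846 + 1·-1024 + 3·-372 = -7832
a_12 = 2·-7832 + 1·-2846 + 3·-1024 = -21582
a_13 = 2·-21582 + 1·-7832 + 3·-2846 = -59534
a_14 = 2·-59534 + 1·-21582 + 3·-7832 = -164146
a_15 = 2·-164146 + 1·-59534 + 3·-21582 = -452572
a_16 = 2·-452572 + 1·-164146 + 3·-59534 = -1247892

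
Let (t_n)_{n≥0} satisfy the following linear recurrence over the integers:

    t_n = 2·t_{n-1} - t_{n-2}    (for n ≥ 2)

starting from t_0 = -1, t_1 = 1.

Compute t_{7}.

13

t_2 = 2·1 + -1·-1 = 3
t_3 = 2·3 + -1·1 = 5
t_4 = 2·5 + -1·3 = 7
t_5 = 2·7 + -1·5 = 9
t_6 = 2·9 + -1·7 = 11
t_7 = 2·11 + -1·9 = 13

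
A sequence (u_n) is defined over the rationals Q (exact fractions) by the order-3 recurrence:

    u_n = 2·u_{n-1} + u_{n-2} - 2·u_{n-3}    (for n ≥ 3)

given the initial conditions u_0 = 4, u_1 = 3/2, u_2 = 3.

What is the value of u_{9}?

u_3 = 2·3 + 1·3/2 + -2·4 = -1/2
u_4 = 2·-1/2 + 1·3 + -2·3/2 = -1
u_5 = 2·-1 + 1·-1/2 + -2·3 = -17/2
u_6 = 2·-17/2 + 1·-1 + -2·-1/2 = -17
u_7 = 2·-17 + 1·-17/2 + -2·-1 = -81/2
u_8 = 2·-81/2 + 1·-17 + -2·-17/2 = -81
u_9 = 2·-81 + 1·-81/2 + -2·-17 = -337/2

-337/2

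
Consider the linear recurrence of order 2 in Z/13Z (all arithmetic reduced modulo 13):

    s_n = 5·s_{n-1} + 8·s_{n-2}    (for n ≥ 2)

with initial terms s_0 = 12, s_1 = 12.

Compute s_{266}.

5

s_2 = 5·12 + 8·12 = 0
s_3 = 5·0 + 8·12 = 5
s_4 = 5·5 + 8·0 = 12
s_5 = 5·12 + 8·5 = 9
s_6 = 5·9 + 8·12 = 11
s_7 = 5·11 + 8·9 = 10
s_8 = 5·10 + 8·11 = 8
s_9 = 5·8 + 8·10 = 3
s_10 = 5·3 + 8·8 = 1
s_11 = 5·1 + 8·3 = 3
s_12 = 5·3 + 8·1 = 10
s_13 = 5·10 + 8·3 = 9
s_14 = 5·9 + 8·10 = 8
s_15 = 5·8 + 8·9 = 8
s_16 = 5·8 + 8·8 = 0
s_17 = 5·0 + 8·8 = 12
s_18 = 5·12 + 8·0 = 8
s_19 = 5·8 + 8·12 = 6
s_20 = 5·6 + 8·8 = 3
s_21 = 5·3 + 8·6 = 11
s_22 = 5·11 + 8·3 = 1
s_23 = 5·1 + 8·11 = 2
s_24 = 5·2 + 8·1 = 5
s_25 = 5·5 + 8·2 = 2
s_26 = 5·2 + 8·5 = 11
s_27 = 5·11 + 8·2 = 6
s_28 = 5·6 + 8·11 = 1
s_29 = 5·1 + 8·6 = 1
s_30 = 5·1 + 8·1 = 0
s_31 = 5·0 + 8·1 = 8
s_32 = 5·8 + 8·0 = 1
s_33 = 5·1 + 8·8 = 4
s_34 = 5·4 + 8·1 = 2
s_35 = 5·2 + 8·4 = 3
s_36 = 5·3 + 8·2 = 5
s_37 = 5·5 + 8·3 = 10
s_38 = 5·10 + 8·5 = 12
s_39 = 5·12 + 8·10 = 10
s_40 = 5·10 + 8·12 = 3
s_41 = 5·3 + 8·10 = 4
s_42 = 5·4 + 8·3 = 5
s_43 = 5·5 + 8·4 = 5
s_44 = 5·5 + 8·5 = 0
s_45 = 5·0 + 8·5 = 1
s_46 = 5·1 + 8·0 = 5
s_47 = 5·5 + 8·1 = 7
s_48 = 5·7 + 8·5 = 10
s_49 = 5·10 + 8·7 = 2
s_50 = 5·2 + 8·10 = 12
s_51 = 5·12 + 8·2 = 11
s_52 = 5·11 + 8·12 = 8
s_53 = 5·8 + 8·11 = 11
s_54 = 5·11 + 8·8 = 2
s_55 = 5·2 + 8·11 = 7
s_56 = 5·7 + 8·2 = 12
s_57 = 5·12 + 8·7 = 12
(s_56, s_57) = (12, 12) = (s_0, s_1), so the sequence has period 56.
266 ≡ 42 (mod 56), hence s_266 = s_42 = 5.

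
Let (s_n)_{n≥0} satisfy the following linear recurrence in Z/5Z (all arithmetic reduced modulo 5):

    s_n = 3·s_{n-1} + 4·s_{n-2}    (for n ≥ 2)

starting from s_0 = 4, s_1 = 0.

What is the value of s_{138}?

2

s_2 = 3·0 + 4·4 = 1
s_3 = 3·1 + 4·0 = 3
s_4 = 3·3 + 4·1 = 3
s_5 = 3·3 + 4·3 = 1
s_6 = 3·1 + 4·3 = 0
s_7 = 3·0 + 4·1 = 4
s_8 = 3·4 + 4·0 = 2
s_9 = 3·2 + 4·4 = 2
s_10 = 3·2 + 4·2 = 4
s_11 = 3·4 + 4·2 = 0
(s_10, s_11) = (4, 0) = (s_0, s_1), so the sequence has period 10.
138 ≡ 8 (mod 10), hence s_138 = s_8 = 2.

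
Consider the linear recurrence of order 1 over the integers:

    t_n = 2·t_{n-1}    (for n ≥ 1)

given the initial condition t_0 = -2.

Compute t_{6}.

t_1 = 2·-2 = -4
t_2 = 2·-4 = -8
t_3 = 2·-8 = -16
t_4 = 2·-16 = -32
t_5 = 2·-32 = -64
t_6 = 2·-64 = -128

-128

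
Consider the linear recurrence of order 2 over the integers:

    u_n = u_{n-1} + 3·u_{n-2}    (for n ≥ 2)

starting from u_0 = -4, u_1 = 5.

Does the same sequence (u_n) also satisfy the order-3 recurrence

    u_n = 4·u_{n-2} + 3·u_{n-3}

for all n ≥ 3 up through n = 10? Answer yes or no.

Terms u_0..u_10: -4, 5, -7, 8, -13, 11, -28, 5, -79, -64, -301
n=3: candidate gives 8, actual u_3 = 8 ✓
n=4: candidate gives -13, actual u_4 = -13 ✓
n=5: candidate gives 11, actual u_5 = 11 ✓
n=6: candidate gives -28, actual u_6 = -28 ✓
n=7: candidate gives 5, actual u_7 = 5 ✓
n=8: candidate gives -79, actual u_8 = -79 ✓
n=9: candidate gives -64, actual u_9 = -64 ✓
n=10: candidate gives -301, actual u_10 = -301 ✓

yes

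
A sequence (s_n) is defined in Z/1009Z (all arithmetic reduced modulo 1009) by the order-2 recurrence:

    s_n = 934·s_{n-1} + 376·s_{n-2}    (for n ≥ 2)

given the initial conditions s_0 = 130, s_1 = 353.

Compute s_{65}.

419

s_2 = 934·353 + 376·130 = 207
s_3 = 934·207 + 376·353 = 159
s_4 = 934·159 + 376·207 = 322
s_5 = 934·322 + 376·159 = 319
s_6 = 934·319 + 376·322 = 283
s_7 = 934·283 + 376·319 = 846
s_8 = 934·846 + 376·283 = 580
s_9 = 934·580 + 376·846 = 148
s_10 = 934·148 + 376·580 = 135
s_11 = 934·135 + 376·148 = 118
s_12 = 934·118 + 376·135 = 541
s_13 = 934·541 + 376·118 = 766
s_14 = 934·766 + 376·541 = 670
s_15 = 934·670 + 376·766 = 651
s_16 = 934·651 + 376·670 = 286
s_17 = 934·286 + 376·651 = 337
s_18 = 934·337 + 376·286 = 532
s_19 = 934·532 + 376·337 = 38
s_20 = 934·38 + 376·532 = 427
s_21 = 934·427 + 376·38 = 425
s_22 = 934·425 + 376·427 = 534
s_23 = 934·534 + 376·425 = 688
s_24 = 934·688 + 376·534 = 861
s_25 = 934·861 + 376·688 = 385
s_26 = 934·385 + 376·861 = 233
s_27 = 934·233 + 376·385 = 151
s_28 = 934·151 + 376·233 = 608
s_29 = 934·608 + 376·151 = 77
s_30 = 934·77 + 376·608 = 853
s_31 = 934·853 + 376·77 = 292
s_32 = 934·292 + 376·853 = 164
s_33 = 934·164 + 376·292 = 628
s_34 = 934·628 + 376·164 = 438
s_35 = 934·438 + 376·628 = 469
s_36 = 934·469 + 376·438 = 361
s_37 = 934·361 + 376·469 = 946
s_38 = 934·946 + 376·361 = 210
s_39 = 934·210 + 376·946 = 922
s_40 = 934·922 + 376·210 = 729
s_41 = 934·729 + 376·922 = 396
s_42 = 934·396 + 376·729 = 226
s_43 = 934·226 + 376·396 = 776
s_44 = 934·776 + 376·226 = 542
s_45 = 934·542 + 376·776 = 894
s_46 = 934·894 + 376·542 = 527
s_47 = 934·527 + 376·894 = 982
s_48 = 934·982 + 376·527 = 395
s_49 = 934·395 + 376·982 = 583
s_50 = 934·583 + 376·395 = 868
s_51 = 934·868 + 376·583 = 740
s_52 = 934·740 + 376·868 = 456
s_53 = 934·456 + 376·740 = 871
s_54 = 934·871 + 376·456 = 186
s_55 = 934·186 + 376·871 = 756
s_56 = 934·756 + 376·186 = 119
s_57 = 934·119 + 376·756 = 883
s_58 = 934·883 + 376·119 = 717
s_59 = 934·717 + 376·883 = 758
s_60 = 934·758 + 376·717 = 852
s_61 = 934·852 + 376·758 = 137
s_62 = 934·137 + 376·852 = 314
s_63 = 934·314 + 376·137 = 719
s_64 = 934·719 + 376·314 = 572
s_65 = 934·572 + 376·719 = 419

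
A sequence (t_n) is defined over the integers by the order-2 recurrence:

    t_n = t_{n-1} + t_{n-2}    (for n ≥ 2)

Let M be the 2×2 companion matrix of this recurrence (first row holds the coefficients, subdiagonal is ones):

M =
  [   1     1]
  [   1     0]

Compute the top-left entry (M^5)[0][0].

(M^5)[0][0] is the top entry after applying M 5 times to the unit state (1, 0). Equivalently it is h_{6} for the auxiliary sequence (h_n) obeying the same recurrence with h_1 = 1 and h_i = 0 for 0 ≤ i < 1:
h_2 = 1·1 + 1·0 = 1
h_3 = 1·1 + 1·1 = 2
h_4 = 1·2 + 1·1 = 3
h_5 = 1·3 + 1·2 = 5
h_6 = 1·5 + 1·3 = 8

8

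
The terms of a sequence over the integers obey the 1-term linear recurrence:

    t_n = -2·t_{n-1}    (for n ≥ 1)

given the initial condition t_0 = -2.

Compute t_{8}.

t_1 = -2·-2 = 4
t_2 = -2·4 = -8
t_3 = -2·-8 = 16
t_4 = -2·16 = -32
t_5 = -2·-32 = 64
t_6 = -2·64 = -128
t_7 = -2·-128 = 256
t_8 = -2·256 = -512

-512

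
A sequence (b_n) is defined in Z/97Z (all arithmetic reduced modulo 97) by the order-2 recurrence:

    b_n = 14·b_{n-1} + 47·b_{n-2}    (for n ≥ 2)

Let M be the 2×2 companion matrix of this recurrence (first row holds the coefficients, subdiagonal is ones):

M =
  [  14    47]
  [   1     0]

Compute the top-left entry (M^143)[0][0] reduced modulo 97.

(M^143)[0][0] is the top entry after applying M 143 times to the unit state (1, 0). Equivalently it is h_{144} for the auxiliary sequence (h_n) obeying the same recurrence with h_1 = 1 and h_i = 0 for 0 ≤ i < 1:
h_2 = 14·1 + 47·0 = 14
h_3 = 14·14 + 47·1 = 49
h_4 = 14·49 + 47·14 = 83
h_5 = 14·83 + 47·49 = 70
h_6 = 14·70 + 47·83 = 31
h_7 = 14·31 + 47·70 = 38
h_8 = 14·38 + 47·31 = 49
h_9 = 14·49 + 47·38 = 47
h_10 = 14·47 + 47·49 = 51
h_11 = 14·51 + 47·47 = 13
h_12 = 14·13 + 47·51 = 57
h_13 = 14·57 + 47·13 = 51
h_14 = 14·51 + 47·57 = 95
h_15 = 14·95 + 47·51 = 41
h_16 = 14·41 + 47·95 = 92
h_17 = 14·92 + 47·41 = 14
h_18 = 14·14 + 47·92 = 58
h_19 = 14·58 + 47·14 = 15
h_20 = 14·15 + 47·58 = 26
h_21 = 14·26 + 47·15 = 2
h_22 = 14·2 + 47·26 = 86
h_23 = 14·86 + 47·2 = 37
h_24 = 14·37 + 47·86 = 1
h_25 = 14·1 + 47·37 = 7
h_26 = 14·7 + 47·1 = 48
h_27 = 14·48 + 47·7 = 31
h_28 = 14·31 + 47·48 = 71
h_29 = 14·71 + 47·31 = 26
h_30 = 14·26 + 47·71 = 15
h_31 = 14·15 + 47·26 = 74
h_32 = 14·74 + 47·15 = 92
h_33 = 14·92 + 47·74 = 13
h_34 = 14·13 + 47·92 = 44
h_35 = 14·44 + 47·13 = 63
h_36 = 14·63 + 47·44 = 40
h_37 = 14·40 + 47·63 = 29
h_38 = 14·29 + 47·40 = 55
h_39 = 14·55 + 47·29 = 96
h_40 = 14·96 + 47·55 = 49
h_41 = 14·49 + 47·96 = 57
h_42 = 14·57 + 47·49 = 94
h_43 = 14·94 + 47·57 = 18
h_44 = 14·18 + 47·94 = 14
h_45 = 14·14 + 47·18 = 72
h_46 = 14·72 + 47·14 = 17
h_47 = 14·17 + 47·72 = 33
h_48 = 14·33 + 47·17 = 0
h_49 = 14·0 + 47·33 = 96
h_50 = 14·96 + 47·0 = 83
h_51 = 14·83 + 47·96 = 48
h_52 = 14·48 + 47·83 = 14
h_53 = 14·14 + 47·48 = 27
h_54 = 14·27 + 47·14 = 66
h_55 = 14·66 + 47·27 = 59
h_56 = 14·59 + 47·66 = 48
h_57 = 14·48 + 47·59 = 50
h_58 = 14·50 + 47·48 = 46
h_59 = 14·46 + 47·50 = 84
h_60 = 14·84 + 47·46 = 40
h_61 = 14·40 + 47·84 = 46
h_62 = 14·46 + 47·40 = 2
h_63 = 14·2 + 47·46 = 56
h_64 = 14·56 + 47·2 = 5
h_65 = 14·5 + 47·56 = 83
h_66 = 14·83 + 47·5 = 39
h_67 = 14·39 + 47·83 = 82
h_68 = 14·82 + 47·39 = 71
h_69 = 14·71 + 47·82 = 95
h_70 = 14·95 + 47·71 = 11
h_71 = 14·11 + 47·95 = 60
h_72 = 14·60 + 47·11 = 96
h_73 = 14·96 + 47·60 = 90
h_74 = 14·90 + 47·96 = 49
h_75 = 14·49 + 47·90 = 66
h_76 = 14·66 + 47·49 = 26
h_77 = 14·26 + 47·66 = 71
h_78 = 14·71 + 47·26 = 82
h_79 = 14·82 + 47·71 = 23
h_80 = 14·23 + 47·82 = 5
h_81 = 14·5 + 47·23 = 84
h_82 = 14·84 + 47·5 = 53
h_83 = 14·53 + 47·84 = 34
h_84 = 14·34 + 47·53 = 57
h_85 = 14·57 + 47·34 = 68
h_86 = 14·68 + 47·57 = 42
h_87 = 14·42 + 47·68 = 1
h_88 = 14·1 + 47·42 = 48
h_89 = 14·48 + 47·1 = 40
h_90 = 14·40 + 47·48 = 3
h_91 = 14·3 + 47·40 = 79
h_92 = 14·79 + 47·3 = 83
h_93 = 14·83 + 47·79 = 25
h_94 = 14·25 + 47·83 = 80
h_95 = 14·80 + 47·25 = 64
h_96 = 14·64 + 47·80 = 0
h_97 = 14·0 + 47·64 = 1
h_98 = 14·1 + 47·0 = 14
h_99 = 14·14 + 47·1 = 49
h_100 = 14·49 + 47·14 = 83
h_101 = 14·83 + 47·49 = 70
h_102 = 14·70 + 47·83 = 31
h_103 = 14·31 + 47·70 = 38
h_104 = 14·38 + 47·31 = 49
h_105 = 14·49 + 47·38 = 47
h_106 = 14·47 + 47·49 = 51
h_107 = 14·51 + 47·47 = 13
h_108 = 14·13 + 47·51 = 57
h_109 = 14·57 + 47·13 = 51
h_110 = 14·51 + 47·57 = 95
h_111 = 14·95 + 47·51 = 41
h_112 = 14·41 + 47·95 = 92
h_113 = 14·92 + 47·41 = 14
h_114 = 14·14 + 47·92 = 58
h_115 = 14·58 + 47·14 = 15
h_116 = 14·15 + 47·58 = 26
h_117 = 14·26 + 47·15 = 2
h_118 = 14·2 + 47·26 = 86
h_119 = 14·86 + 47·2 = 37
h_120 = 14·37 + 47·86 = 1
h_121 = 14·1 + 47·37 = 7
h_122 = 14·7 + 47·1 = 48
h_123 = 14·48 + 47·7 = 31
h_124 = 14·31 + 47·48 = 71
h_125 = 14·71 + 47·31 = 26
h_126 = 14·26 + 47·71 = 15
h_127 = 14·15 + 47·26 = 74
h_128 = 14·74 + 47·15 = 92
h_129 = 14·92 + 47·74 = 13
h_130 = 14·13 + 47·92 = 44
h_131 = 14·44 + 47·13 = 63
h_132 = 14·63 + 47·44 = 40
h_133 = 14·40 + 47·63 = 29
h_134 = 14·29 + 47·40 = 55
h_135 = 14·55 + 47·29 = 96
h_136 = 14·96 + 47·55 = 49
h_137 = 14·49 + 47·96 = 57
h_138 = 14·57 + 47·49 = 94
h_139 = 14·94 + 47·57 = 18
h_140 = 14·18 + 47·94 = 14
h_141 = 14·14 + 47·18 = 72
h_142 = 14·72 + 47·14 = 17
h_143 = 14·17 + 47·72 = 33
h_144 = 14·33 + 47·17 = 0

0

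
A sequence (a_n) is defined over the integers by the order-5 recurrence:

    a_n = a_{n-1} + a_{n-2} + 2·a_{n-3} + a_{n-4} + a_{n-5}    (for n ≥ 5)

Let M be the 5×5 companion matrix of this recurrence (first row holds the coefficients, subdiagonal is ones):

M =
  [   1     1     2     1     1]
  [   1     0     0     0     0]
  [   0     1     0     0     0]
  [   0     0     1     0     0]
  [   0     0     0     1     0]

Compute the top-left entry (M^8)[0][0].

193

(M^8)[0][0] is the top entry after applying M 8 times to the unit state (1, 0, 0, 0, 0). Equivalently it is h_{12} for the auxiliary sequence (h_n) obeying the same recurrence with h_4 = 1 and h_i = 0 for 0 ≤ i < 4:
h_5 = 1·1 + 1·0 + 2·0 + 1·0 + 1·0 = 1
h_6 = 1·1 + 1·1 + 2·0 + 1·0 + 1·0 = 2
h_7 = 1·2 + 1·1 + 2·1 + 1·0 + 1·0 = 5
h_8 = 1·5 + 1·2 + 2·1 + 1·1 + 1·0 = 10
h_9 = 1·10 + 1·5 + 2·2 + 1·1 + 1·1 = 21
h_10 = 1·21 + 1·10 + 2·5 + 1·2 + 1·1 = 44
h_11 = 1·44 + 1·21 + 2·10 + 1·5 + 1·2 = 92
h_12 = 1·92 + 1·44 + 2·21 + 1·10 + 1·5 = 193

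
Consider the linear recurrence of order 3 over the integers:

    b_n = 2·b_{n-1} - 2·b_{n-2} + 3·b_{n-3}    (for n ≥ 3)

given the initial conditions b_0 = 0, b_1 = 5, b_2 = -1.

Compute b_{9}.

-52

b_3 = 2·-1 + -2·5 + 3·0 = -12
b_4 = 2·-12 + -2·-1 + 3·5 = -7
b_5 = 2·-7 + -2·-12 + 3·-1 = 7
b_6 = 2·7 + -2·-7 + 3·-12 = -8
b_7 = 2·-8 + -2·7 + 3·-7 = -51
b_8 = 2·-51 + -2·-8 + 3·7 = -65
b_9 = 2·-65 + -2·-51 + 3·-8 = -52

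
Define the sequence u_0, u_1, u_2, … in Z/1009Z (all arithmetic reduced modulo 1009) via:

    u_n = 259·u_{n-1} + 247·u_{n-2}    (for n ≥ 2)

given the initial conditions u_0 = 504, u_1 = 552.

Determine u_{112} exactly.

u_2 = 259·552 + 247·504 = 71
u_3 = 259·71 + 247·552 = 356
u_4 = 259·356 + 247·71 = 769
u_5 = 259·769 + 247·356 = 547
u_6 = 259·547 + 247·769 = 664
u_7 = 259·664 + 247·547 = 349
u_8 = 259·349 + 247·664 = 131
u_9 = 259·131 + 247·349 = 61
u_10 = 259·61 + 247·131 = 733
u_11 = 259·733 + 247·61 = 87
u_12 = 259·87 + 247·733 = 775
u_13 = 259·775 + 247·87 = 234
u_14 = 259·234 + 247·775 = 790
u_15 = 259·790 + 247·234 = 68
u_16 = 259·68 + 247·790 = 852
u_17 = 259·852 + 247·68 = 349
u_18 = 259·349 + 247·852 = 153
u_19 = 259·153 + 247·349 = 714
u_20 = 259·714 + 247·153 = 737
u_21 = 259·737 + 247·714 = 974
u_22 = 259·974 + 247·737 = 435
u_23 = 259·435 + 247·974 = 93
u_24 = 259·93 + 247·435 = 362
u_25 = 259·362 + 247·93 = 694
u_26 = 259·694 + 247·362 = 766
u_27 = 259·766 + 247·694 = 518
u_28 = 259·518 + 247·766 = 484
u_29 = 259·484 + 247·518 = 43
u_30 = 259·43 + 247·484 = 524
u_31 = 259·524 + 247·43 = 32
u_32 = 259·32 + 247·524 = 492
u_33 = 259·492 + 247·32 = 126
u_34 = 259·126 + 247·492 = 790
u_35 = 259·790 + 247·126 = 635
u_36 = 259·635 + 247·790 = 391
u_37 = 259·391 + 247·635 = 819
u_38 = 259·819 + 247·391 = 953
u_39 = 259·953 + 247·819 = 115
u_40 = 259·115 + 247·953 = 818
u_41 = 259·818 + 247·115 = 125
u_42 = 259·125 + 247·818 = 333
u_43 = 259·333 + 247·125 = 78
u_44 = 259·78 + 247·333 = 544
u_45 = 259·544 + 247·78 = 740
u_46 = 259·740 + 247·544 = 121
u_47 = 259·121 + 247·740 = 211
u_48 = 259·211 + 247·121 = 789
u_49 = 259·789 + 247·211 = 182
u_50 = 259·182 + 247·789 = 870
u_51 = 259·870 + 247·182 = 881
u_52 = 259·881 + 247·870 = 118
u_53 = 259·118 + 247·881 = 964
u_54 = 259·964 + 247·118 = 338
u_55 = 259·338 + 247·964 = 752
u_56 = 259·752 + 247·338 = 779
u_57 = 259·779 + 247·752 = 49
u_58 = 259·49 + 247·779 = 277
u_59 = 259·277 + 247·49 = 99
u_60 = 259·99 + 247·277 = 223
u_61 = 259·223 + 247·99 = 481
u_62 = 259·481 + 247·223 = 58
u_63 = 259·58 + 247·481 = 641
u_64 = 259·641 + 247·58 = 743
u_65 = 259·743 + 247·641 = 641
u_66 = 259·641 + 247·743 = 426
u_67 = 259·426 + 247·641 = 267
u_68 = 259·267 + 247·426 = 827
u_69 = 259·827 + 247·267 = 649
u_70 = 259·649 + 247·827 = 39
u_71 = 259·39 + 247·649 = 892
u_72 = 259·892 + 247·39 = 519
u_73 = 259·519 + 247·892 = 586
u_74 = 259·586 + 247·519 = 474
u_75 = 259·474 + 247·586 = 123
u_76 = 259·123 + 247·474 = 612
u_77 = 259·612 + 247·123 = 206
u_78 = 259·206 + 247·612 = 700
u_79 = 259·700 + 247·206 = 112
u_80 = 259·112 + 247·700 = 108
u_81 = 259·108 + 247·112 = 141
u_82 = 259·141 + 247·108 = 637
u_83 = 259·637 + 247·141 = 28
u_84 = 259·28 + 247·637 = 124
u_85 = 259·124 + 247·28 = 690
u_86 = 259·690 + 247·124 = 475
u_87 = 259·475 + 247·690 = 845
u_88 = 259·845 + 247·475 = 183
u_89 = 259·183 + 247·845 = 835
u_90 = 259·835 + 247·183 = 135
u_91 = 259·135 + 247·835 = 59
u_92 = 259·59 + 247·135 = 194
u_93 = 259·194 + 247·59 = 243
u_94 = 259·243 + 247·194 = 874
u_95 = 259·874 + 247·243 = 840
u_96 = 259·840 + 247·874 = 577
u_97 = 259·577 + 247·840 = 746
u_98 = 259·746 + 247·577 = 745
u_99 = 259·745 + 247·746 = 860
u_100 = 259·860 + 247·745 = 128
u_101 = 259·128 + 247·860 = 385
u_102 = 259·385 + 247·128 = 161
u_103 = 259·161 + 247·385 = 579
u_104 = 259·579 + 247·161 = 36
u_105 = 259·36 + 247·579 = 987
u_106 = 259·987 + 247·36 = 167
u_107 = 259·167 + 247·987 = 486
u_108 = 259·486 + 247·167 = 638
u_109 = 259·638 + 247·486 = 746
u_110 = 259·746 + 247·638 = 677
u_111 = 259·677 + 247·746 = 401
u_112 = 259·401 + 247·677 = 666

666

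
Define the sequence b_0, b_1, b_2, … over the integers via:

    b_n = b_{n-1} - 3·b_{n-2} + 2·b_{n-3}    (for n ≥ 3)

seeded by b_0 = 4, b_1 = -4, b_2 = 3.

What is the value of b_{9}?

-393

b_3 = 1·3 + -3·-4 + 2·4 = 23
b_4 = 1·23 + -3·3 + 2·-4 = 6
b_5 = 1·6 + -3·23 + 2·3 = -57
b_6 = 1·-57 + -3·6 + 2·23 = -29
b_7 = 1·-29 + -3·-57 + 2·6 = 154
b_8 = 1·154 + -3·-29 + 2·-57 = 127
b_9 = 1·127 + -3·154 + 2·-29 = -393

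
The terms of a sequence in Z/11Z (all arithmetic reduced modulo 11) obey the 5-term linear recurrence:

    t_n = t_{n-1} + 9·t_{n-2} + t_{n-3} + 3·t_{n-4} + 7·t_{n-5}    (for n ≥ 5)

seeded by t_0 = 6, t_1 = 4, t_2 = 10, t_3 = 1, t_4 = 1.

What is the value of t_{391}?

t_5 = 1·1 + 9·1 + 1·10 + 3·4 + 7·6 = 8
t_6 = 1·8 + 9·1 + 1·1 + 3·10 + 7·4 = 10
t_7 = 1·10 + 9·8 + 1·1 + 3·1 + 7·10 = 2
t_8 = 1·2 + 9·10 + 1·8 + 3·1 + 7·1 = 0
t_9 = 1·0 + 9·2 + 1·10 + 3·8 + 7·1 = 4
t_10 = 1·4 + 9·0 + 1·2 + 3·10 + 7·8 = 4
Continuing the recurrence:
  t_11 = 6;  t_12 = 5;  t_13 = 9;  t_14 = 1;  t_15 = 1;  t_16 = 10
  t_17 = 5;  t_18 = 8;  t_19 = 7;  t_20 = 0;  t_21 = 2;  t_22 = 2
  t_23 = 9;  t_24 = 1;  t_25 = 2;  t_26 = 7;  t_27 = 1;  t_28 = 0
  t_29 = 7;  t_30 = 10;  t_31 = 4;  t_32 = 9;  t_33 = 10;  t_34 = 9
  t_35 = 3;  t_36 = 6;  t_37 = 3;  t_38 = 3;  t_39 = 9;  t_40 = 1
  t_41 = 4;  t_42 = 8;  t_43 = 5;  t_44 = 4;  t_45 = 10;  t_46 = 4
  t_47 = 4;  t_48 = 9;  t_49 = 8;  t_50 = 10;  t_51 = 10;  t_52 = 9
  t_53 = 9;  t_54 = 10;  t_55 = 2;  t_56 = 0;  t_57 = 8;  t_58 = 4
  t_59 = 9;  t_60 = 1;  t_61 = 0;  t_62 = 9;  t_63 = 10;  t_64 = 3
  t_65 = 10;  t_66 = 8;  t_67 = 7;  t_68 = 3;  t_69 = 4;  t_70 = 0
  t_71 = 6;  t_72 = 2;  t_73 = 1;  t_74 = 9;  t_75 = 5;  t_76 = 3
  t_77 = 8;  t_78 = 8;  t_79 = 7;  t_80 = 10;  t_81 = 5;  t_82 = 6
  t_83 = 6;  t_84 = 1;  t_85 = 3;  t_86 = 5;  t_87 = 5;  t_88 = 10
  t_89 = 10;  t_90 = 9;  t_91 = 5;  t_92 = 7;  t_93 = 7;  t_94 = 7
  t_95 = 1;  t_96 = 6;  t_97 = 4;  t_98 = 8;  t_99 = 3;  t_100 = 5
  t_101 = 6;  t_102 = 7;  t_103 = 10;  t_104 = 5;  t_105 = 1;  t_106 = 9
  t_107 = 3;  t_108 = 5;  t_109 = 2;  t_110 = 7;  t_111 = 3;  t_112 = 5
  t_113 = 3;  t_114 = 9;  t_115 = 0;  t_116 = 10;  t_117 = 8;  t_118 = 3
  t_119 = 5;  t_120 = 4;  t_121 = 3;  t_122 = 10;  t_123 = 0;  t_124 = 8
  t_125 = 0;  t_126 = 2;  t_127 = 3;  t_128 = 1;  t_129 = 9;  t_130 = 5
  t_131 = 0;  t_132 = 1;  t_133 = 7;  t_134 = 6;  t_135 = 6;  t_136 = 4
  t_137 = 4;  t_138 = 3;  t_139 = 4;  t_140 = 1;  t_141 = 3;  t_142 = 9
  t_143 = 4;  t_144 = 9;  t_145 = 4;  t_146 = 5;  t_147 = 4;  t_148 = 9
  t_149 = 4;  t_150 = 0;  t_151 = 4;  t_152 = 8;  t_153 = 9;  t_154 = 3
  t_155 = 5;  t_156 = 5;  t_157 = 4;  t_158 = 5;  t_159 = 5;  t_160 = 5
  t_161 = 3;  t_162 = 8;  t_163 = 2;  t_164 = 6;  t_165 = 10;  t_166 = 1
  t_167 = 5;  t_168 = 1;  t_169 = 9;  t_170 = 8;  t_171 = 2;  t_172 = 0
  t_173 = 5;  t_174 = 6;  t_175 = 3;  t_176 = 10;  t_177 = 3;  t_178 = 6
  t_179 = 6;  t_180 = 4;  t_181 = 0;  t_182 = 4;  t_183 = 2;  t_184 = 4
  t_185 = 10;  t_186 = 5;  t_187 = 1;  t_188 = 5;  t_189 = 0;  t_190 = 10
  t_191 = 9;  t_192 = 0;  t_193 = 5;  t_194 = 0;  t_195 = 10;  t_196 = 1
  t_197 = 7;  t_198 = 6;  t_199 = 1;  t_200 = 3;  t_201 = 2;  t_202 = 9
  t_203 = 9;  t_204 = 9;  t_205 = 5;  t_206 = 4;  t_207 = 5;  t_208 = 4
  t_209 = 10;  t_210 = 10;  t_211 = 4;  t_212 = 8;  t_213 = 2;  t_214 = 2
  t_215 = 0;  t_216 = 6;  t_217 = 4;  t_218 = 1;  t_219 = 2;  t_220 = 0
  t_221 = 7;  t_222 = 7;  t_223 = 6;  t_224 = 2;  t_225 = 7;  t_226 = 2
  t_227 = 2;  t_228 = 9;  t_229 = 9;  t_230 = 4;  t_231 = 4;  t_232 = 2
  t_233 = 0;  t_234 = 9;  t_235 = 7;  t_236 = 1;  t_237 = 10;  t_238 = 9
  t_239 = 8;  t_240 = 8;  t_241 = 5;  t_242 = 6;  t_243 = 3;  t_244 = 10
  t_245 = 4;  t_246 = 7;  t_247 = 5;  t_248 = 2;  t_249 = 4;  t_250 = 10
  t_251 = 2;  t_252 = 5;  t_253 = 4;  t_254 = 10;  t_255 = 6;  t_256 = 8
  t_257 = 9;  t_258 = 2;  t_259 = 3;  t_260 = 8;  t_261 = 10;  t_262 = 0
  t_263 = 0;  t_264 = 0;  t_265 = 9;  t_266 = 2;  t_267 = 6;  t_268 = 0
  t_269 = 6;  t_270 = 4;  t_271 = 2;  t_272 = 9;  t_273 = 5;  t_274 = 10
  t_275 = 10;  t_276 = 3;  t_277 = 5;  t_278 = 8;  t_279 = 2;  t_280 = 4
  t_281 = 0;  t_282 = 9;  t_283 = 9;  t_284 = 6;  t_285 = 3;  t_286 = 5
  t_287 = 7;  t_288 = 4;  t_289 = 2;  t_290 = 4;  t_291 = 5;  t_292 = 5
  t_293 = 0;  t_294 = 10;  t_295 = 3;  t_296 = 0;  t_297 = 6;  t_298 = 6
  t_299 = 7;  t_300 = 0;  t_301 = 10;  t_302 = 0;  t_303 = 10;  t_304 = 3
  t_305 = 2;  t_306 = 10;  t_307 = 6;  t_308 = 1;  t_309 = 4;  t_310 = 8
  t_311 = 1;  t_312 = 1;  t_313 = 4;  t_314 = 0;  t_315 = 8;  t_316 = 0
  t_317 = 3;  t_318 = 6;  t_319 = 2;  t_320 = 5;  t_321 = 5;  t_322 = 3
  t_323 = 2;  t_324 = 8;  t_325 = 2;  t_326 = 10;  t_327 = 8;  t_328 = 6
  t_329 = 7;  t_330 = 3;  t_331 = 1;  t_332 = 10;  t_333 = 8;  t_334 = 3
  t_335 = 10;  t_336 = 5;  t_337 = 5;  t_338 = 4;  t_339 = 6;  t_340 = 0
  t_341 = 9;  t_342 = 7;  t_343 = 2;  t_344 = 6;  t_345 = 3;  t_346 = 0
  t_347 = 0;  t_348 = 2;  t_349 = 9;  t_350 = 4;  t_351 = 10;  t_352 = 6
  t_353 = 9;  t_354 = 5;  t_355 = 7;  t_356 = 6;  t_357 = 0;  t_358 = 7
  t_359 = 3;  t_360 = 1;  t_361 = 0;  t_362 = 0;  t_363 = 4;  t_364 = 6
  t_365 = 5;  t_366 = 8;  t_367 = 5;  t_368 = 7;  t_369 = 7;  t_370 = 2
  t_371 = 0;  t_372 = 4;  t_373 = 10;  t_374 = 2;  t_375 = 0;  t_376 = 7
  t_377 = 1;  t_378 = 8;  t_379 = 5;  t_380 = 0;  t_381 = 6;  t_382 = 9
  t_383 = 2;  t_384 = 3;  t_385 = 4;  t_386 = 3;  t_387 = 1;  t_388 = 0
  t_389 = 1
t_390 = 1·1 + 9·0 + 1·1 + 3·3 + 7·4 = 6
t_391 = 1·6 + 9·1 + 1·0 + 3·1 + 7·3 = 6

6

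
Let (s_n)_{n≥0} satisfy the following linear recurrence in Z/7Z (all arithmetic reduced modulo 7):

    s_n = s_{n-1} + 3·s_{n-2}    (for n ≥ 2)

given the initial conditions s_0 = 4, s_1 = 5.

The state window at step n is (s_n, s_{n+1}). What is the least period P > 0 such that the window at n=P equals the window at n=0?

24

n=0: window = (4, 5)
n=1: window = (5, 3)
n=2: window = (3, 4)
n=3: window = (4, 6)
n=4: window = (6, 4)
n=5: window = (4, 1)
n=6: window = (1, 6)
n=7: window = (6, 2)
n=8: window = (2, 6)
n=9: window = (6, 5)
n=10: window = (5, 2)
n=11: window = (2, 3)
n=12: window = (3, 2)
n=13: window = (2, 4)
n=14: window = (4, 3)
n=15: window = (3, 1)
n=16: window = (1, 3)
n=17: window = (3, 6)
n=18: window = (6, 1)
n=19: window = (1, 5)
n=20: window = (5, 1)
n=21: window = (1, 2)
n=22: window = (2, 5)
n=23: window = (5, 4)
n=24: window = (4, 5)
window at n=24 equals window at n=0 → period = 24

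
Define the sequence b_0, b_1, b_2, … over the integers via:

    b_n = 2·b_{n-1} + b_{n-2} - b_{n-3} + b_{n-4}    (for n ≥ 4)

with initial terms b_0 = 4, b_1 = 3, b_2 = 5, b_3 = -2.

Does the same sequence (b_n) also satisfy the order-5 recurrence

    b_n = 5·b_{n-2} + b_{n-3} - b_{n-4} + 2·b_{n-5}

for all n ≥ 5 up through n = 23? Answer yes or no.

yes

Terms b_0..b_23: 4, 3, 5, -2, 2, 0, 9, 14, 39, 83, 200, 458, 1072, 2485, 5784, 13439, 31249, 72638, 168870, 392568, 912617, 2121570, 4932059, 11465639
n=5: candidate gives 0, actual b_5 = 0 ✓
n=6: candidate gives 9, actual b_6 = 9 ✓
n=7: candidate gives 14, actual b_7 = 14 ✓
n=8: candidate gives 39, actual b_8 = 39 ✓
n=9: candidate gives 83, actual b_9 = 83 ✓
n=10: candidate gives 200, actual b_10 = 200 ✓
n=11: candidate gives 458, actual b_11 = 458 ✓
n=12: candidate gives 1072, actual b_12 = 1072 ✓
n=13: candidate gives 2485, actual b_13 = 2485 ✓
n=14: candidate gives 5784, actual b_14 = 5784 ✓
n=15: candidate gives 13439, actual b_15 = 13439 ✓
n=16: candidate gives 31249, actual b_16 = 31249 ✓
n=17: candidate gives 72638, actual b_17 = 72638 ✓
n=18: candidate gives 168870, actual b_18 = 168870 ✓
n=19: candidate gives 392568, actual b_19 = 392568 ✓
n=20: candidate gives 912617, actual b_20 = 912617 ✓
n=21: candidate gives 2121570, actual b_21 = 2121570 ✓
n=22: candidate gives 4932059, actual b_22 = 4932059 ✓
n=23: candidate gives 11465639, actual b_23 = 11465639 ✓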